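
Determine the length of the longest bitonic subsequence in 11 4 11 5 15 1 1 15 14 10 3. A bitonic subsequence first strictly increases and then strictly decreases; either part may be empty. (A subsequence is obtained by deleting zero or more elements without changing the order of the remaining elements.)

6

One longest bitonic subsequence is 4, 11, 15, 14, 10, 3 (positions 2,3,5,9,10,11): it rises to 15 then falls. Length 6 is optimal.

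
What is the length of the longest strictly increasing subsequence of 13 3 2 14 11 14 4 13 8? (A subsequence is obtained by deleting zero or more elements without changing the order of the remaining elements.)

One longest increasing subsequence is 3, 11, 14 (positions 2,5,6), of length 3; no longer one exists.

3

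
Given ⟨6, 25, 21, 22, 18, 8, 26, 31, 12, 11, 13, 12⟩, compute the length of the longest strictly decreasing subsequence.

Scanning left to right, the best length ending at each element is: 6→1, 25→1, 21→2, 22→2, 18→3, 8→4, 26→1, 31→1, 12→4, 11→5, 13→4, 12→5.
So the longest decreasing subsequence has length 5, e.g. 25, 21, 18, 12, 11.

5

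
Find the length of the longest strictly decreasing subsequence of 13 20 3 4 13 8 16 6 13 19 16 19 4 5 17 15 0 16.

Let dp[i] be the longest decreasing subsequence ending at position i. Then dp = [1, 1, 2, 2, 2, 3, 2, 4, 3, 2, 3, 2, 5, 5, 3, 4, 6, 4].
The maximum is 6; one witness is 20, 13, 8, 6, 4, 0 at positions 2,5,6,8,13,17.

6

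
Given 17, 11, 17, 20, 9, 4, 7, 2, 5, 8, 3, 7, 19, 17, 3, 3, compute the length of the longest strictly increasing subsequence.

Let dp[i] be the longest increasing subsequence ending at position i. Then dp = [1, 1, 2, 3, 1, 1, 2, 1, 2, 3, 2, 3, 4, 4, 2, 2].
The maximum is 4; one witness is 4, 7, 8, 19 at positions 6,7,10,13.

4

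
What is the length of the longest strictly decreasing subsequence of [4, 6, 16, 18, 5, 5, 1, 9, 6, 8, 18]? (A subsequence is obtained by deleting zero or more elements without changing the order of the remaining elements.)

3

Let dp[i] be the longest decreasing subsequence ending at position i. Then dp = [1, 1, 1, 1, 2, 2, 3, 2, 3, 3, 1].
The maximum is 3; one witness is 6, 5, 1 at positions 2,5,7.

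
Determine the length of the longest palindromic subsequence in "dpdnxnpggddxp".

7

Using dp[i][j] = 2 + dp[i+1][j−1] if the ends match, else max(dp[i+1][j], dp[i][j−1]):
dp[1][13] = 7. A witness is pdnxndp at positions 2,3,4,5,6,11,13.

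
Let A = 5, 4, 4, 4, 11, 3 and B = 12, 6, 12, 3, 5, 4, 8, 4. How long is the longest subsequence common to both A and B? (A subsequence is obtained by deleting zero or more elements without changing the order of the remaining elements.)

3

Backtracking the LCS table gives one alignment: 5 (A1,B5) → 4 (A2,B6) → 4 (A4,B8).
So the longest common subsequence has length 3.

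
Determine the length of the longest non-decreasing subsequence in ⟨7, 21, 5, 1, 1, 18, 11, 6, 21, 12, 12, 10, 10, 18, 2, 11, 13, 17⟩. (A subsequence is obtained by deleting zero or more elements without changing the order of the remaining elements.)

Scanning left to right, the best length ending at each element is: 7→1, 21→2, 5→1, 1→1, 1→2, 18→3, 11→3, 6→3, 21→4, 12→4, 12→5, 10→4, 10→5, 18→6, 2→3, 11→6, 13→7, 17→8.
So the longest non-decreasing subsequence has length 8, e.g. 1, 1, 6, 10, 10, 11, 13, 17.

8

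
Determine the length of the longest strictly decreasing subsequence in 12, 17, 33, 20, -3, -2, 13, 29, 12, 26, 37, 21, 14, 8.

One longest decreasing subsequence is 33, 29, 26, 21, 14, 8 (positions 3,8,10,12,13,14), of length 6; no longer one exists.

6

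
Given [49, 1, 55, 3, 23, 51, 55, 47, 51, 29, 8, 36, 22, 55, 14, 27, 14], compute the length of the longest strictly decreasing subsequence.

Let dp[i] be the longest decreasing subsequence ending at position i. Then dp = [1, 2, 1, 2, 2, 2, 1, 3, 2, 4, 5, 4, 5, 1, 6, 5, 6].
The maximum is 6; one witness is 55, 51, 47, 29, 22, 14 at positions 3,6,8,10,13,15.

6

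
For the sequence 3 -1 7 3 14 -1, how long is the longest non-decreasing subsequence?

3

Scanning left to right, the best length ending at each element is: 3→1, -1→1, 7→2, 3→2, 14→3, -1→2.
So the longest non-decreasing subsequence has length 3, e.g. 3, 7, 14.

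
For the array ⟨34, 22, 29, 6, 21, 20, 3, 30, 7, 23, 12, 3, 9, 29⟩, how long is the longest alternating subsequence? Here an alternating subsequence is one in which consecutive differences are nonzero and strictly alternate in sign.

11

Track the best alternating length ending on an up-step vs a down-step at each position: up/down = 1/1, 1/2, 3/2, 1/4, 5/4, 5/6, 1/6, 7/2, 7/8, 9/8, 9/10, 1/10, 11/10, 11/8.
The maximum over both is 11; one such subsequence is 34, 22, 29, 6, 21, 20, 30, 7, 23, 3, 9.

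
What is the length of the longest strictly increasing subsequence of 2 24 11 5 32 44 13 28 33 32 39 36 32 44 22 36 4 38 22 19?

Scanning left to right, the best length ending at each element is: 2→1, 24→2, 11→2, 5→2, 32→3, 44→4, 13→3, 28→4, 33→5, 32→5, 39→6, 36→6, 32→5, 44→7, 22→4, 36→6, 4→2, 38→7, 22→4, 19→4.
So the longest increasing subsequence has length 7, e.g. 2, 11, 13, 28, 33, 39, 44.

7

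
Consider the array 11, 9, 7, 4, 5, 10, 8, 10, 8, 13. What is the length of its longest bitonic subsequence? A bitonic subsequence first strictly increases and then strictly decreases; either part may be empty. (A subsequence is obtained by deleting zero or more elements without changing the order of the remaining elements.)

One longest bitonic subsequence is 4, 5, 8, 10, 8 (positions 4,5,7,8,9): it rises to 10 then falls. Length 5 is optimal.

5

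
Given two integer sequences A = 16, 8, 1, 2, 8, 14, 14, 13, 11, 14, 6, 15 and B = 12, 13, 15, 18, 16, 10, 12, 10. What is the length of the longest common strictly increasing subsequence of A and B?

2

For each value that appears in both, track the longest common increasing run ending there.
The best achievable length is 2; one witness is 13, 15 (A-positions 8,12, B-positions 2,3).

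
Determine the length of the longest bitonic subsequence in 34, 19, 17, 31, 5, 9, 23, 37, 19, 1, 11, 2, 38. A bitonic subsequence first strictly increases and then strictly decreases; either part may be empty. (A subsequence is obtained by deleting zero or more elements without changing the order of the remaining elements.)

One longest bitonic subsequence is 5, 9, 23, 37, 19, 11, 2 (positions 5,6,7,8,9,11,12): it rises to 37 then falls. Length 7 is optimal.

7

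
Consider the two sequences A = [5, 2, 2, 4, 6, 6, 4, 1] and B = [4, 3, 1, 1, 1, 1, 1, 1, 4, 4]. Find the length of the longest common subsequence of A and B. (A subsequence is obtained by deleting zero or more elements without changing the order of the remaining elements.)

A longest common subsequence is 4, 4 (length 2); the LCS DP confirms no longer common subsequence exists.

2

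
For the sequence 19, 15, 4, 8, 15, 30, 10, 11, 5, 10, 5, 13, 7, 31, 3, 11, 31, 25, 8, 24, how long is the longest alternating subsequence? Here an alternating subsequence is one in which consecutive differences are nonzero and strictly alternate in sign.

15

Track the best alternating length ending on an up-step vs a down-step at each position: up/down = 1/1, 1/2, 1/2, 3/2, 3/2, 3/1, 3/4, 5/4, 3/6, 7/6, 3/8, 9/4, 9/10, 11/1, 1/12, 13/12, 13/1, 13/14, 13/14, 15/14.
The maximum over both is 15; one such subsequence is 19, 4, 15, 10, 11, 5, 10, 5, 13, 7, 31, 3, 11, 8, 24.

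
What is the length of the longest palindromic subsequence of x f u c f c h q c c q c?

6

One longest palindromic subsequence is cqccqc (positions 4,8,9,10,11,12); it reads the same forward and backward, and the interval DP gives dp[1][12] = 6.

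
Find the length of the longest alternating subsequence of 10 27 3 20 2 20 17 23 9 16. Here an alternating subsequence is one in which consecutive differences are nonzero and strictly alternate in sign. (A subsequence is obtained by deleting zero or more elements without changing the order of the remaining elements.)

10

Track the best alternating length ending on an up-step vs a down-step at each position: up/down = 1/1, 2/1, 1/3, 4/3, 1/5, 6/3, 6/7, 8/3, 6/9, 10/9.
The maximum over both is 10; one such subsequence is 10, 27, 3, 20, 2, 20, 17, 23, 9, 16.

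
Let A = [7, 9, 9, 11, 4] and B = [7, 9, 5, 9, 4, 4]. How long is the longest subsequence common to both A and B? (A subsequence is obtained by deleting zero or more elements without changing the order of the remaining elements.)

4

Backtracking the LCS table gives one alignment: 7 (A1,B1) → 9 (A2,B2) → 9 (A3,B4) → 4 (A5,B6).
So the longest common subsequence has length 4.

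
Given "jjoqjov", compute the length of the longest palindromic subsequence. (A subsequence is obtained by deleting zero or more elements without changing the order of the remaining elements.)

One longest palindromic subsequence is ojo (positions 3,5,6); it reads the same forward and backward, and the interval DP gives dp[1][7] = 3.

3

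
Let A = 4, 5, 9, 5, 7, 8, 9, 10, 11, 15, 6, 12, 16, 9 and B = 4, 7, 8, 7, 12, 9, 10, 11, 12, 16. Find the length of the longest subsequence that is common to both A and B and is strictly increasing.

8

For each value that appears in both, track the longest common increasing run ending there.
The best achievable length is 8; one witness is 4, 7, 8, 9, 10, 11, 12, 16 (A-positions 1,5,6,7,8,9,12,13, B-positions 1,2,3,6,7,8,9,10).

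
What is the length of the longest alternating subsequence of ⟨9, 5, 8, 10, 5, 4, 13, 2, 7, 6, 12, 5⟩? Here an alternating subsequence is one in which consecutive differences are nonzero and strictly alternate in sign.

10

A longest alternating subsequence is 9, 5, 8, 5, 13, 2, 7, 6, 12, 5 (positions 1,2,3,5,7,8,9,10,11,12); its 9 consecutive differences strictly alternate in sign, and length 10 is optimal.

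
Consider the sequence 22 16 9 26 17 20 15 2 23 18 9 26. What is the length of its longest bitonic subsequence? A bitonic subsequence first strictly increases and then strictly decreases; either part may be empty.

6

Let inc[i] be the LIS ending at i and dec[i] the longest strictly decreasing subsequence starting at i. inc = [1, 1, 1, 2, 2, 3, 2, 1, 4, 3, 2, 5], dec = [4, 3, 2, 4, 3, 3, 2, 1, 3, 2, 1, 1].
max_i inc[i]+dec[i]−1 = 6, with one witness 16, 17, 20, 23, 18, 9.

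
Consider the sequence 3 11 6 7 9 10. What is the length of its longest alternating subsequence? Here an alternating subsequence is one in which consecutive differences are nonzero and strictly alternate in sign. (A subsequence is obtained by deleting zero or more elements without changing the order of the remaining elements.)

Track the best alternating length ending on an up-step vs a down-step at each position: up/down = 1/1, 2/1, 2/3, 4/3, 4/3, 4/3.
The maximum over both is 4; one such subsequence is 3, 11, 6, 7.

4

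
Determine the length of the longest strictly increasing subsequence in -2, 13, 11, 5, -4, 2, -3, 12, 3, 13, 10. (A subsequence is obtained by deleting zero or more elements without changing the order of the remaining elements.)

4

One longest increasing subsequence is -2, 11, 12, 13 (positions 1,3,8,10), of length 4; no longer one exists.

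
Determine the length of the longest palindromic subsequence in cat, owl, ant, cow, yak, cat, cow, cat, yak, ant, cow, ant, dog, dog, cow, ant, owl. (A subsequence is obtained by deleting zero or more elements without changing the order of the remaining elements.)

Using dp[i][j] = 2 + dp[i+1][j−1] if the ends match, else max(dp[i+1][j], dp[i][j−1]):
dp[1][17] = 11. A witness is owl ant cow yak cat cow cat yak cow ant owl at positions 2,3,4,5,6,7,8,9,15,16,17.

11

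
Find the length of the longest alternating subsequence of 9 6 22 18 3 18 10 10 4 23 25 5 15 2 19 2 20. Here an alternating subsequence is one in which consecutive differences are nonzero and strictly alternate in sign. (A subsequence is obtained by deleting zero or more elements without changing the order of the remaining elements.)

A longest alternating subsequence is 9, 6, 22, 3, 18, 10, 23, 5, 15, 2, 19, 2, 20 (positions 1,2,3,5,6,7,10,12,13,14,15,16,17); its 12 consecutive differences strictly alternate in sign, and length 13 is optimal.

13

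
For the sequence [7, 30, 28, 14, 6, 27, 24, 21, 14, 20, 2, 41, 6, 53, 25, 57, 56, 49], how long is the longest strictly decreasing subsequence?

One longest decreasing subsequence is 30, 28, 27, 24, 21, 14, 2 (positions 2,3,6,7,8,9,11), of length 7; no longer one exists.

7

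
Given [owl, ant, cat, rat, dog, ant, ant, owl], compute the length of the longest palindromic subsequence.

5

One longest palindromic subsequence is owl ant ant ant owl (positions 1,2,6,7,8); it reads the same forward and backward, and the interval DP gives dp[1][8] = 5.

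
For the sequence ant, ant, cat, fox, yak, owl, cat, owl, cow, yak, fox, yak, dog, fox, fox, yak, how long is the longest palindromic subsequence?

7

One longest palindromic subsequence is fox yak owl cat owl yak fox (positions 4,5,6,7,8,12,15); it reads the same forward and backward, and the interval DP gives dp[1][16] = 7.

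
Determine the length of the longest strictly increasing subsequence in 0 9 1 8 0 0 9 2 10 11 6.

6

Scanning left to right, the best length ending at each element is: 0→1, 9→2, 1→2, 8→3, 0→1, 0→1, 9→4, 2→3, 10→5, 11→6, 6→4.
So the longest increasing subsequence has length 6, e.g. 0, 1, 8, 9, 10, 11.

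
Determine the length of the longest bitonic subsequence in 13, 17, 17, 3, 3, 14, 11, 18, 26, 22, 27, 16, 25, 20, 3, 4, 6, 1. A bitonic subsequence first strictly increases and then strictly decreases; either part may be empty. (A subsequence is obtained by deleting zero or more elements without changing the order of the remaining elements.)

9

One longest bitonic subsequence is 13, 17, 18, 26, 27, 25, 20, 6, 1 (positions 1,2,8,9,11,13,14,17,18): it rises to 27 then falls. Length 9 is optimal.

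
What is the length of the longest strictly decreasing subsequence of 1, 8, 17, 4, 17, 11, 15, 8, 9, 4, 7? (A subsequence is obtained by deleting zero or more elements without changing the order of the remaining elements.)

One longest decreasing subsequence is 17, 11, 8, 4 (positions 3,6,8,10), of length 4; no longer one exists.

4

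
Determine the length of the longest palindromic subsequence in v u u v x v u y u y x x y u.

7

Using dp[i][j] = 2 + dp[i+1][j−1] if the ends match, else max(dp[i+1][j], dp[i][j−1]):
dp[1][14] = 7. A witness is uxyuyxu at positions 2,5,8,9,10,12,14.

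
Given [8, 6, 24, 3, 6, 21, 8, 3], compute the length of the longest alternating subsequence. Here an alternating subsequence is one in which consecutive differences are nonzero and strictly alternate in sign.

6

A longest alternating subsequence is 8, 6, 24, 3, 21, 8 (positions 1,2,3,4,6,7); its 5 consecutive differences strictly alternate in sign, and length 6 is optimal.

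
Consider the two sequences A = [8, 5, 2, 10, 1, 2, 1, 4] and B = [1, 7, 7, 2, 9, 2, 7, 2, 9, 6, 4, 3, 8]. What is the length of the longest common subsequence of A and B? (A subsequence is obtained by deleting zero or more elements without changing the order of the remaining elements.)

3

A longest common subsequence is 2, 2, 4 (length 3); the LCS DP confirms no longer common subsequence exists.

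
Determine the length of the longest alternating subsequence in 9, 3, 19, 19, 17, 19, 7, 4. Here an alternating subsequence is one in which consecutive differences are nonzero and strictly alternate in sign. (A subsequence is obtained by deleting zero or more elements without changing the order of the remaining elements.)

Track the best alternating length ending on an up-step vs a down-step at each position: up/down = 1/1, 1/2, 3/1, 3/1, 3/4, 5/1, 3/6, 3/6.
The maximum over both is 6; one such subsequence is 9, 3, 19, 17, 19, 7.

6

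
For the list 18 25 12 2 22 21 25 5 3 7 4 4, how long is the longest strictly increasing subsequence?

3

Scanning left to right, the best length ending at each element is: 18→1, 25→2, 12→1, 2→1, 22→2, 21→2, 25→3, 5→2, 3→2, 7→3, 4→3, 4→3.
So the longest increasing subsequence has length 3, e.g. 18, 22, 25.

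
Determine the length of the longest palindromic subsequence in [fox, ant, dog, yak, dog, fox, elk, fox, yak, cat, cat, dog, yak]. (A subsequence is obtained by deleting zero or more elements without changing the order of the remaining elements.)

7

Using dp[i][j] = 2 + dp[i+1][j−1] if the ends match, else max(dp[i+1][j], dp[i][j−1]):
dp[1][13] = 7. A witness is yak dog fox elk fox dog yak at positions 4,5,6,7,8,12,13.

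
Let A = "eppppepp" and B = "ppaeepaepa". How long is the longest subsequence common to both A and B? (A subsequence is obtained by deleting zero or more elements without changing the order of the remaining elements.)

Backtracking the LCS table gives one alignment: p (A2,B1) → p (A3,B2) → p (A4,B6) → e (A6,B8) → p (A7,B9).
So the longest common subsequence has length 5.

5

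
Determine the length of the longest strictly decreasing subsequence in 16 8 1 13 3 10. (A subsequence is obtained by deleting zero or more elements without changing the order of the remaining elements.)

3

Let dp[i] be the longest decreasing subsequence ending at position i. Then dp = [1, 2, 3, 2, 3, 3].
The maximum is 3; one witness is 16, 8, 1 at positions 1,2,3.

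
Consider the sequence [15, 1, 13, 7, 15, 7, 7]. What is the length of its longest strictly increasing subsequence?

One longest increasing subsequence is 1, 13, 15 (positions 2,3,5), of length 3; no longer one exists.

3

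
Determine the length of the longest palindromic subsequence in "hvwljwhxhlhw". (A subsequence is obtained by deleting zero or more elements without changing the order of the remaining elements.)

7

One longest palindromic subsequence is wlhxhlw (positions 3,4,7,8,9,10,12); it reads the same forward and backward, and the interval DP gives dp[1][12] = 7.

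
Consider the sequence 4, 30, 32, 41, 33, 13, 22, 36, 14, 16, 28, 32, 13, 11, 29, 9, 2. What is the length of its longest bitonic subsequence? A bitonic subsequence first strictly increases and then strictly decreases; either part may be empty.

One longest bitonic subsequence is 4, 30, 32, 41, 33, 22, 16, 13, 11, 9, 2 (positions 1,2,3,4,5,7,10,13,14,16,17): it rises to 41 then falls. Length 11 is optimal.

11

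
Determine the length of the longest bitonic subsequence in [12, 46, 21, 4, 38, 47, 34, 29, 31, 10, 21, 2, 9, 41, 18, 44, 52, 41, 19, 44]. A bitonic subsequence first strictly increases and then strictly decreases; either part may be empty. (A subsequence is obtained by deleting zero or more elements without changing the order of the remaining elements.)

9

Let inc[i] be the LIS ending at i and dec[i] the longest strictly decreasing subsequence starting at i. inc = [1, 2, 2, 1, 3, 4, 3, 3, 4, 2, 3, 1, 2, 5, 3, 6, 7, 5, 4, 6], dec = [3, 6, 3, 2, 5, 5, 4, 3, 3, 2, 2, 1, 1, 2, 1, 3, 3, 2, 1, 1].
max_i inc[i]+dec[i]−1 = 9, with one witness 12, 21, 29, 31, 41, 44, 52, 41, 19.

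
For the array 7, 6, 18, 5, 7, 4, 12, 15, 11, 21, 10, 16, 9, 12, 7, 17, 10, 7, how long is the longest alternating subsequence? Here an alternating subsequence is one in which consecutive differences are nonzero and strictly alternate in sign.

Track the best alternating length ending on an up-step vs a down-step at each position: up/down = 1/1, 1/2, 3/1, 1/4, 5/4, 1/6, 7/4, 7/4, 7/8, 9/1, 7/10, 11/10, 7/12, 13/12, 7/14, 15/10, 15/16, 7/16.
The maximum over both is 16; one such subsequence is 7, 6, 18, 5, 7, 4, 12, 11, 21, 10, 16, 9, 12, 7, 17, 10.

16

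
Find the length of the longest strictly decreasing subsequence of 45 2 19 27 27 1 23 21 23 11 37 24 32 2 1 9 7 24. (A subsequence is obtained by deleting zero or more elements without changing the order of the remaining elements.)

7

Let dp[i] be the longest decreasing subsequence ending at position i. Then dp = [1, 2, 2, 2, 2, 3, 3, 4, 3, 5, 2, 3, 3, 6, 7, 6, 7, 4].
The maximum is 7; one witness is 45, 27, 23, 21, 11, 2, 1 at positions 1,4,7,8,10,14,15.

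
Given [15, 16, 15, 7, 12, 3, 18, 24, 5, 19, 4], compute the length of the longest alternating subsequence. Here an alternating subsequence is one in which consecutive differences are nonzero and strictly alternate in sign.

Track the best alternating length ending on an up-step vs a down-step at each position: up/down = 1/1, 2/1, 1/3, 1/3, 4/3, 1/5, 6/1, 6/1, 6/7, 8/7, 6/9.
The maximum over both is 9; one such subsequence is 15, 16, 7, 12, 3, 18, 5, 19, 4.

9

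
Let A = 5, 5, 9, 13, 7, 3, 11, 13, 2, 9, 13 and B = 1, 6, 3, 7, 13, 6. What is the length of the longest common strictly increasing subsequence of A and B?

2

A longest common strictly increasing subsequence is 3, 13 (length 2); it appears in order in both A and B, and no longer such subsequence exists.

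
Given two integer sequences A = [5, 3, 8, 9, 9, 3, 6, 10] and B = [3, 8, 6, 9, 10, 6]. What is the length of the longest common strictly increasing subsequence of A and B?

A longest common strictly increasing subsequence is 3, 8, 9, 10 (length 4); it appears in order in both A and B, and no longer such subsequence exists.

4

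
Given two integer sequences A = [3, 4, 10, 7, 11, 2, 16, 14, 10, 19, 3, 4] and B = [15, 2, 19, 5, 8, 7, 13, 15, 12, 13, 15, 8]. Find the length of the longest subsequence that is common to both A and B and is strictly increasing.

2

A longest common strictly increasing subsequence is 2, 19 (length 2); it appears in order in both A and B, and no longer such subsequence exists.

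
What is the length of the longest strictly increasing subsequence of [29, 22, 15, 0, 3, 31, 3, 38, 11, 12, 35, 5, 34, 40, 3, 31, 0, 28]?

One longest increasing subsequence is 0, 3, 11, 12, 35, 40 (positions 4,5,9,10,11,14), of length 6; no longer one exists.

6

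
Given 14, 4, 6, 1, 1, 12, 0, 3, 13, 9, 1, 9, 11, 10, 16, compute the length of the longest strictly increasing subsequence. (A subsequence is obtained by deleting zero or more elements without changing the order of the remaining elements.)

Scanning left to right, the best length ending at each element is: 14→1, 4→1, 6→2, 1→1, 1→1, 12→3, 0→1, 3→2, 13→4, 9→3, 1→2, 9→3, 11→4, 10→4, 16→5.
So the longest increasing subsequence has length 5, e.g. 4, 6, 12, 13, 16.

5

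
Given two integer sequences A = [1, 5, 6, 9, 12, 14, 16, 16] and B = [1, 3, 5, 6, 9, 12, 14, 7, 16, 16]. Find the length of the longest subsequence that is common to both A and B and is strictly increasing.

A longest common strictly increasing subsequence is 1, 5, 6, 9, 12, 14, 16 (length 7); it appears in order in both A and B, and no longer such subsequence exists.

7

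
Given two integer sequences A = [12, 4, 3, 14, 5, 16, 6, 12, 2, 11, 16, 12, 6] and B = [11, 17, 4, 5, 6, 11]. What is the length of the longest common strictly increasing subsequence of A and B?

4

A longest common strictly increasing subsequence is 4, 5, 6, 11 (length 4); it appears in order in both A and B, and no longer such subsequence exists.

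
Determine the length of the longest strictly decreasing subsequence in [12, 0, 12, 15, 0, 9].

Let dp[i] be the longest decreasing subsequence ending at position i. Then dp = [1, 2, 1, 1, 2, 2].
The maximum is 2; one witness is 12, 0 at positions 1,2.

2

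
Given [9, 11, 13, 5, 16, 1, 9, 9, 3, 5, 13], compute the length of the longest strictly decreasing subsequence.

3

Let dp[i] be the longest decreasing subsequence ending at position i. Then dp = [1, 1, 1, 2, 1, 3, 2, 2, 3, 3, 2].
The maximum is 3; one witness is 9, 5, 1 at positions 1,4,6.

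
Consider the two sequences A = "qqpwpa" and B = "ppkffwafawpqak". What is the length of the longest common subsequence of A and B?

4

Backtracking the LCS table gives one alignment: p (A3,B2) → w (A4,B10) → p (A5,B11) → a (A6,B13).
So the longest common subsequence has length 4.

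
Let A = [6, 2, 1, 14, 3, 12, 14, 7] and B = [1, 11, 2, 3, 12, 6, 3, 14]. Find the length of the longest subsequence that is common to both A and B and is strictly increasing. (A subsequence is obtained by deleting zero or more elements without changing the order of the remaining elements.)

A longest common strictly increasing subsequence is 1, 3, 12, 14 (length 4); it appears in order in both A and B, and no longer such subsequence exists.

4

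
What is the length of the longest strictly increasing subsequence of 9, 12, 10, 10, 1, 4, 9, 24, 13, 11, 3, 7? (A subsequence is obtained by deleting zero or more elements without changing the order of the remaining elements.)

4

Scanning left to right, the best length ending at each element is: 9→1, 12→2, 10→2, 10→2, 1→1, 4→2, 9→3, 24→4, 13→4, 11→4, 3→2, 7→3.
So the longest increasing subsequence has length 4, e.g. 1, 4, 9, 24.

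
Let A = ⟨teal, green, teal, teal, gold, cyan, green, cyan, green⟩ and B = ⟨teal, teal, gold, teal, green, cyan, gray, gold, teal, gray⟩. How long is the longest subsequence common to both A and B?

A longest common subsequence is teal, teal, teal, green, cyan (length 5); the LCS DP confirms no longer common subsequence exists.

5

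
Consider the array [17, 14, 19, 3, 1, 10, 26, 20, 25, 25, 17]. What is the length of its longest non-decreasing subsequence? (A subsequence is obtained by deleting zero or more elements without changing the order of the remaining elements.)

5

Let dp[i] be the longest non-decreasing subsequence ending at position i. Then dp = [1, 1, 2, 1, 1, 2, 3, 3, 4, 5, 3].
The maximum is 5; one witness is 17, 19, 20, 25, 25 at positions 1,3,8,9,10.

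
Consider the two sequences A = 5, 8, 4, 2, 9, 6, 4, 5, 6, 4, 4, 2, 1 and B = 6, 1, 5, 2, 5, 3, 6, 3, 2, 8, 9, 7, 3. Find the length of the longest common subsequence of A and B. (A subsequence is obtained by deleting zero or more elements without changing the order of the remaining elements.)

5

Backtracking the LCS table gives one alignment: 5 (A1,B3) → 2 (A4,B4) → 5 (A8,B5) → 6 (A9,B7) → 2 (A12,B9).
So the longest common subsequence has length 5.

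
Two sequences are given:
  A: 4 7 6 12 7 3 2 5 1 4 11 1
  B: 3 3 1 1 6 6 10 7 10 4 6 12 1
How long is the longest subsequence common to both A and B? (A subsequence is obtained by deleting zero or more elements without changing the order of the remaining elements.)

A longest common subsequence is 4, 6, 12, 1 (length 4); the LCS DP confirms no longer common subsequence exists.

4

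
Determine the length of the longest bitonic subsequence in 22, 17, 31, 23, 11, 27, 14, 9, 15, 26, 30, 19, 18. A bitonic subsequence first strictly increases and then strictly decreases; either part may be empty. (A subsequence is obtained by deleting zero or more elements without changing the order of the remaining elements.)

7

One longest bitonic subsequence is 11, 14, 15, 26, 30, 19, 18 (positions 5,7,9,10,11,12,13): it rises to 30 then falls. Length 7 is optimal.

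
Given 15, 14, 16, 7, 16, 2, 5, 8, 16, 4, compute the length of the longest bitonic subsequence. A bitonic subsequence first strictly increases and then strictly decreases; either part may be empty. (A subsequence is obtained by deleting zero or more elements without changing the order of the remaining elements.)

5

One longest bitonic subsequence is 15, 14, 7, 5, 4 (positions 1,2,4,7,10): it rises to 15 then falls. Length 5 is optimal.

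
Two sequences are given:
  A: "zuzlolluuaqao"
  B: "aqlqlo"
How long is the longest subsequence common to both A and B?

3

Backtracking the LCS table gives one alignment: l (A4,B3) → l (A7,B5) → o (A13,B6).
So the longest common subsequence has length 3.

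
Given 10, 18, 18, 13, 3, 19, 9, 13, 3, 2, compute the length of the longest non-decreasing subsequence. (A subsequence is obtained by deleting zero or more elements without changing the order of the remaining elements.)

One longest non-decreasing subsequence is 10, 18, 18, 19 (positions 1,2,3,6), of length 4; no longer one exists.

4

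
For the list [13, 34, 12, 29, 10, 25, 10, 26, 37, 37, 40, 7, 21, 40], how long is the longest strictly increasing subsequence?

Scanning left to right, the best length ending at each element is: 13→1, 34→2, 12→1, 29→2, 10→1, 25→2, 10→1, 26→3, 37→4, 37→4, 40→5, 7→1, 21→2, 40→5.
So the longest increasing subsequence has length 5, e.g. 13, 25, 26, 37, 40.

5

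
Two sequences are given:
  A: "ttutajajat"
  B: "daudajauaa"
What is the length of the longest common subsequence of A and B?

5

Backtracking the LCS table gives one alignment: u (A3,B3) → a (A5,B5) → j (A6,B6) → a (A7,B9) → a (A9,B10).
So the longest common subsequence has length 5.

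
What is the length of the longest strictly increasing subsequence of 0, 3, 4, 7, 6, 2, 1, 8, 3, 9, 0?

6

One longest increasing subsequence is 0, 3, 4, 7, 8, 9 (positions 1,2,3,4,8,10), of length 6; no longer one exists.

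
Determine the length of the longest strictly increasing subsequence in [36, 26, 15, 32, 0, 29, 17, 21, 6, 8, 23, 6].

Let dp[i] be the longest increasing subsequence ending at position i. Then dp = [1, 1, 1, 2, 1, 2, 2, 3, 2, 3, 4, 2].
The maximum is 4; one witness is 15, 17, 21, 23 at positions 3,7,8,11.

4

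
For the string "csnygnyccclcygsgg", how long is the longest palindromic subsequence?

One longest palindromic subsequence is sgyccccygs (positions 2,5,7,8,9,10,12,13,14,15); it reads the same forward and backward, and the interval DP gives dp[1][17] = 10.

10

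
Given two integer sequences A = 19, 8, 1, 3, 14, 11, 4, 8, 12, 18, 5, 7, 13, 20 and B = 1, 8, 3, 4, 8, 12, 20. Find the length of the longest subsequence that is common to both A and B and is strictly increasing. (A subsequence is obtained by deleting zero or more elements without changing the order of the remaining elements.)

6

For each value that appears in both, track the longest common increasing run ending there.
The best achievable length is 6; one witness is 1, 3, 4, 8, 12, 20 (A-positions 3,4,7,8,9,14, B-positions 1,3,4,5,6,7).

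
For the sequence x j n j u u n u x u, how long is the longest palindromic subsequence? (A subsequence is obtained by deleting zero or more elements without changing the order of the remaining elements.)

6

One longest palindromic subsequence is xnuunx (positions 1,3,5,6,7,9); it reads the same forward and backward, and the interval DP gives dp[1][10] = 6.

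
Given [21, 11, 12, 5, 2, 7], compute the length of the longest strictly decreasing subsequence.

4

Scanning left to right, the best length ending at each element is: 21→1, 11→2, 12→2, 5→3, 2→4, 7→3.
So the longest decreasing subsequence has length 4, e.g. 21, 11, 5, 2.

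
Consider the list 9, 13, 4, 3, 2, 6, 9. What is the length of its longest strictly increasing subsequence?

Scanning left to right, the best length ending at each element is: 9→1, 13→2, 4→1, 3→1, 2→1, 6→2, 9→3.
So the longest increasing subsequence has length 3, e.g. 4, 6, 9.

3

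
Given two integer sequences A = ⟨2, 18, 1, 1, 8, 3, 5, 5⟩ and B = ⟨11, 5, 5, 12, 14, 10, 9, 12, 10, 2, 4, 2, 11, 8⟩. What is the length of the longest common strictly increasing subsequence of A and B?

2

For each value that appears in both, track the longest common increasing run ending there.
The best achievable length is 2; one witness is 2, 8 (A-positions 1,5, B-positions 10,14).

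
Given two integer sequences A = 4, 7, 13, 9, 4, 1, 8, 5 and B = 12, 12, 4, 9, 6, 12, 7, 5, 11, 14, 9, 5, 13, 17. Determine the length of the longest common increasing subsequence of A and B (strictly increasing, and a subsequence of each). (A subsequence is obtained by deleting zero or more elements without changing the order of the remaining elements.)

For each value that appears in both, track the longest common increasing run ending there.
The best achievable length is 3; one witness is 4, 7, 9 (A-positions 1,2,4, B-positions 3,7,11).

3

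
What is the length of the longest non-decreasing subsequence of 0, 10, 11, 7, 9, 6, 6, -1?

One longest non-decreasing subsequence is 0, 10, 11 (positions 1,2,3), of length 3; no longer one exists.

3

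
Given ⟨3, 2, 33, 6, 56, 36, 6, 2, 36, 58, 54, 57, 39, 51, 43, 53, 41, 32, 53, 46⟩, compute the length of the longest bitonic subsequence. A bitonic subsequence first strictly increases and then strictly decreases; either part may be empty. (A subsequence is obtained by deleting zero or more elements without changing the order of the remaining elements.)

9

Let inc[i] be the LIS ending at i and dec[i] the longest strictly decreasing subsequence starting at i. inc = [1, 1, 2, 2, 3, 3, 2, 1, 3, 4, 4, 5, 4, 5, 5, 6, 5, 3, 6, 6], dec = [2, 1, 3, 2, 6, 3, 2, 1, 2, 6, 5, 5, 2, 4, 3, 3, 2, 1, 2, 1].
max_i inc[i]+dec[i]−1 = 9, with one witness 3, 33, 56, 58, 57, 51, 43, 41, 32.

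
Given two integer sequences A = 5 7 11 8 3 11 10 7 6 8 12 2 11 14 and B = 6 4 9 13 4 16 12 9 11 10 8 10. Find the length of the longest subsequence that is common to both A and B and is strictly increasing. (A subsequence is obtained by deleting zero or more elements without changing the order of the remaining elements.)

2

For each value that appears in both, track the longest common increasing run ending there.
The best achievable length is 2; one witness is 6, 12 (A-positions 9,11, B-positions 1,7).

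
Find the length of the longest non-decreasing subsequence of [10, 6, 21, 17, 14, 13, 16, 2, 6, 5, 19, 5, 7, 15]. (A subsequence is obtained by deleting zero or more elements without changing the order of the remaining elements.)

Let dp[i] be the longest non-decreasing subsequence ending at position i. Then dp = [1, 1, 2, 2, 2, 2, 3, 1, 2, 2, 4, 3, 4, 5].
The maximum is 5; one witness is 2, 5, 5, 7, 15 at positions 8,10,12,13,14.

5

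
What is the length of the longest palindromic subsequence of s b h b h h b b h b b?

8

One longest palindromic subsequence is bbhbbhbb (positions 2,4,5,7,8,9,10,11); it reads the same forward and backward, and the interval DP gives dp[1][11] = 8.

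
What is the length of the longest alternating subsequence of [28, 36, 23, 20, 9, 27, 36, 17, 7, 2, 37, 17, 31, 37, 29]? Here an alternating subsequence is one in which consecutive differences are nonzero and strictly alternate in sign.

A longest alternating subsequence is 28, 36, 23, 27, 17, 37, 17, 31, 29 (positions 1,2,3,6,8,11,12,13,15); its 8 consecutive differences strictly alternate in sign, and length 9 is optimal.

9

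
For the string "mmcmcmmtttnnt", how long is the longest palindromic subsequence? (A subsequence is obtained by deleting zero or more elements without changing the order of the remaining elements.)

One longest palindromic subsequence is mmcmcmm (positions 1,2,3,4,5,6,7); it reads the same forward and backward, and the interval DP gives dp[1][13] = 7.

7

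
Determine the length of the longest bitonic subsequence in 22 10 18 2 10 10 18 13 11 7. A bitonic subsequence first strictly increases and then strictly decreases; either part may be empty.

6

One longest bitonic subsequence is 2, 10, 18, 13, 11, 7 (positions 4,5,7,8,9,10): it rises to 18 then falls. Length 6 is optimal.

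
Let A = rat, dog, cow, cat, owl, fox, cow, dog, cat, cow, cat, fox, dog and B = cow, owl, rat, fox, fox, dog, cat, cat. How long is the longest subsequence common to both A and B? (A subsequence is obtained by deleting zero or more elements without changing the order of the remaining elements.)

6

Backtracking the LCS table gives one alignment: cow (A3,B1) → owl (A5,B2) → fox (A6,B5) → dog (A8,B6) → cat (A9,B7) → cat (A11,B8).
So the longest common subsequence has length 6.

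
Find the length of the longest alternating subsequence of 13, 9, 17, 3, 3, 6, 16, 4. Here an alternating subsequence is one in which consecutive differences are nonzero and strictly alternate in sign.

6

A longest alternating subsequence is 13, 9, 17, 3, 6, 4 (positions 1,2,3,4,6,8); its 5 consecutive differences strictly alternate in sign, and length 6 is optimal.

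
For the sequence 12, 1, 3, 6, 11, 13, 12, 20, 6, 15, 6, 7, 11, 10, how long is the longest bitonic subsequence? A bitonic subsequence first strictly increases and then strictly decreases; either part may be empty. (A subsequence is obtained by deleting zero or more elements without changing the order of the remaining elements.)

9

One longest bitonic subsequence is 1, 3, 6, 11, 13, 20, 15, 11, 10 (positions 2,3,4,5,6,8,10,13,14): it rises to 20 then falls. Length 9 is optimal.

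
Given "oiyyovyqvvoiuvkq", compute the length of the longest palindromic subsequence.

One longest palindromic subsequence is iovvvoi (positions 2,5,6,9,10,11,12); it reads the same forward and backward, and the interval DP gives dp[1][16] = 7.

7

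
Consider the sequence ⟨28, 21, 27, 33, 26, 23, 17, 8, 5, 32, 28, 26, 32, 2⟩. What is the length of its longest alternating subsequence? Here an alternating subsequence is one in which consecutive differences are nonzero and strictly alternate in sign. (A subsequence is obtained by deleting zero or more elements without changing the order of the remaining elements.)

8

Track the best alternating length ending on an up-step vs a down-step at each position: up/down = 1/1, 1/2, 3/2, 3/1, 3/4, 3/4, 1/4, 1/4, 1/4, 5/4, 5/6, 5/6, 7/4, 1/8.
The maximum over both is 8; one such subsequence is 28, 21, 27, 26, 32, 28, 32, 2.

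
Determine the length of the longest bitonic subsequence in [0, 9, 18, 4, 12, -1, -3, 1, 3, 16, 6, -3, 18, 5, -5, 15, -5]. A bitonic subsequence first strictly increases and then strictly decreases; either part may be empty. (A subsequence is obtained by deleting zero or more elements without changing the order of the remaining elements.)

7

Let inc[i] be the LIS ending at i and dec[i] the longest strictly decreasing subsequence starting at i. inc = [1, 2, 3, 2, 3, 1, 1, 2, 3, 4, 4, 1, 5, 4, 1, 5, 1], dec = [4, 5, 5, 4, 4, 3, 2, 3, 3, 4, 3, 2, 3, 2, 1, 2, 1].
max_i inc[i]+dec[i]−1 = 7, with one witness 0, 9, 18, 16, 6, 5, -5.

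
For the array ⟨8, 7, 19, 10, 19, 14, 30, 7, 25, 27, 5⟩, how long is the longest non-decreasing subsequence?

One longest non-decreasing subsequence is 8, 19, 19, 25, 27 (positions 1,3,5,9,10), of length 5; no longer one exists.

5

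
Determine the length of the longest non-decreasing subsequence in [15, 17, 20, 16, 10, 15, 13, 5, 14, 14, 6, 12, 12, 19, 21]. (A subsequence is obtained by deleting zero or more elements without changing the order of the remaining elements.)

6

Let dp[i] be the longest non-decreasing subsequence ending at position i. Then dp = [1, 2, 3, 2, 1, 2, 2, 1, 3, 4, 2, 3, 4, 5, 6].
The maximum is 6; one witness is 10, 13, 14, 14, 19, 21 at positions 5,7,9,10,14,15.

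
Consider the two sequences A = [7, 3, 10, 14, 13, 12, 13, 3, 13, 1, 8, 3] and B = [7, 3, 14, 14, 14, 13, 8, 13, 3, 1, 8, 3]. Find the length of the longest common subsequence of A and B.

Backtracking the LCS table gives one alignment: 7 (A1,B1) → 3 (A2,B2) → 14 (A4,B5) → 13 (A5,B6) → 13 (A7,B8) → 3 (A8,B9) → 1 (A10,B10) → 8 (A11,B11) → 3 (A12,B12).
So the longest common subsequence has length 9.

9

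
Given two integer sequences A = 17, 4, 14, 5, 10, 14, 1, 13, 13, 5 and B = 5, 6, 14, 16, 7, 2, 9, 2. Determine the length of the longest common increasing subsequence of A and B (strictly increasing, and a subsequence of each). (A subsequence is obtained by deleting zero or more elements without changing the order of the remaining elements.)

2

A longest common strictly increasing subsequence is 5, 14 (length 2); it appears in order in both A and B, and no longer such subsequence exists.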